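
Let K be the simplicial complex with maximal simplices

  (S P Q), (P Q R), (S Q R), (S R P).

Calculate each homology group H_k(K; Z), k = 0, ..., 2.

H_0 = Z,  H_1 = 0,  H_2 = Z.

Fix the vertex order P < Q < R < S and write every simplex with vertices in increasing order. Then dim K = 2 and the simplices of K are:

  0-simplices (4): P, Q, R, S
  1-simplices (6): PQ, PR, PS, QR, QS, RS
  2-simplices (4): PQR, PQS, PRS, QRS

so the chain groups are C_0 ≅ Z^4, C_1 ≅ Z^6, C_2 ≅ Z^4.

∂_1: C_1 → C_0 is given by ∂[p,q] = [q] − [p].
The 4×6 boundary matrix has rank 3 and Smith normal form diag(1,1,1).

Boundary ∂_2: C_2 → C_1 acts by ∂[p,q,r] = [q,r] − [p,r] + [p,q]. For instance
  ∂PQS = QS − PS + PQ,
  ∂PQR = QR − PR + PQ.
As a 6×4 matrix over Z this has rank 3, with invariant factors (1,1,1).

Now H_k = ker ∂_k / im ∂_{k+1}, so:

  H_0: rank C_0 − rank ∂_1 = 4 − 3 = 1, and the invariant factors of ∂_1 are all 1, so H_0 = Z.
  H_1: rank ker ∂_1 − rank ∂_2 = (6 − 3) − 3 = 0, and the invariant factors of ∂_2 are all 1, so H_1 = 0.
  H_2: rank ker ∂_2 − rank ∂_3 = (4 − 3) − 0 = 1, and there is no ∂_3, so H_2 = Z.

As a check, the Euler characteristic is 4 − 6 + 4 = 2, which agrees with 1 − 0 + 1 = 2.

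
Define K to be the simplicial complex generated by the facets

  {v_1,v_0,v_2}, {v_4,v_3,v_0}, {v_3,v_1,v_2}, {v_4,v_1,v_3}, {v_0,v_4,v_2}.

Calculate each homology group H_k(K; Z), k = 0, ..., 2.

H_0 ≅ Z,  H_1 ≅ Z,  H_2 = 0.

We work with the vertex ordering v_0 < v_1 < v_2 < v_3 < v_4. The simplices of K, each written with vertices in increasing order, are:

  0-simplices (5): [v_0], [v_1], [v_2], [v_3], [v_4]
  1-simplices (10): [v_0,v_1], [v_0,v_2], [v_0,v_3], [v_0,v_4], [v_1,v_2], [v_1,v_3], [v_1,v_4], [v_2,v_3], [v_2,v_4], [v_3,v_4]
  2-simplices (5): [v_0,v_1,v_2], [v_0,v_2,v_4], [v_0,v_3,v_4], [v_1,v_2,v_3], [v_1,v_3,v_4]

so the chain groups are C_0 ≅ Z^5, C_1 ≅ Z^10, C_2 ≅ Z^5.

The boundary map ∂_1: C_1 → C_0 sends each edge [p,q] (with p < q) to q − p. For instance
  ∂[v_2,v_4] = [v_4] − [v_2].
The 5×10 boundary matrix has rank 4 and Smith normal form diag(1,1,1,1).

Boundary ∂_2: C_2 → C_1 maps a triangle to the signed sum of its edges. For instance
  ∂[v_1,v_2,v_3] = [v_2,v_3] − [v_1,v_3] + [v_1,v_2],
  ∂[v_1,v_3,v_4] = [v_3,v_4] − [v_1,v_4] + [v_1,v_3].
This gives a 10×5 integer matrix of rank 5; reducing to Smith normal form yields diagonal entries (1,1,1,1,1).

Computing H_k = (kernel of ∂_k) / (image of ∂_{k+1}):

  H_0: rank C_0 − rank ∂_1 = 5 − 4 = 1, and the invariant factors of ∂_1 are all 1, so H_0 ≅ Z.
  H_1: rank ker ∂_1 − rank ∂_2 = (10 − 4) − 5 = 1, and the invariant factors of ∂_2 are all 1, so H_1 ≅ Z.
  H_2: rank ker ∂_2 − rank ∂_3 = (5 − 5) − 0 = 0, and there is no ∂_3, so H_2 ≅ 0.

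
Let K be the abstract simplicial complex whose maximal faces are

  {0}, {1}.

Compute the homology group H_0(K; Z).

We work with the vertex ordering 0 < 1. The simplices of K, each written with vertices in increasing order, are:

  0-simplices (2): [0], [1]

Hence C_0 ≅ Z^2.

Reading off H_k = ker ∂_k / im ∂_{k+1}:

  H_0: rank C_0 − rank ∂_1 = 2 − 0 = 2, and there is no ∂_1, so H_0 = Z^2.

H_0 = Z^2.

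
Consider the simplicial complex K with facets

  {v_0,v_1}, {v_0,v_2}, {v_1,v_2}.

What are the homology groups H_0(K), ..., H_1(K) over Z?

Fix the vertex order v_0 < v_1 < v_2 and write every simplex with vertices in increasing order. Then dim K = 1 and the simplices of K are:

  0-simplices (3): [v_0], [v_1], [v_2]
  1-simplices (3): [v_0,v_1], [v_0,v_2], [v_1,v_2]

giving chain groups C_0 ≅ Z^3, C_1 ≅ Z^3.

∂_1: C_1 → C_0 is given by ∂[p,q] = [q] − [p].
The 3×3 boundary matrix has rank 2 and Smith normal form diag(1,1).

Computing H_k = (kernel of ∂_k) / (image of ∂_{k+1}):

  H_0: rank C_0 − rank ∂_1 = 3 − 2 = 1, and the invariant factors of ∂_1 are all 1, so H_0 ≅ Z.
  H_1: rank ker ∂_1 − rank ∂_2 = (3 − 2) − 0 = 1, and there is no ∂_2, so H_1 ≅ Z.

H_0 = Z,  H_1 = Z.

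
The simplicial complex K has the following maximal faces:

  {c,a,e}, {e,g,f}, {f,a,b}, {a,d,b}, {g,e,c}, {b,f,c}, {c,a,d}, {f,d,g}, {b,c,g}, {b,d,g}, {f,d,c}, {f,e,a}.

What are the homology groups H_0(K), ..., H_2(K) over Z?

We work with the vertex ordering a < b < c < d < e < f < g. The simplices of K, each written with vertices in increasing order, are:

  0-simplices (7): a, b, c, d, e, f, g
  1-simplices (18): ab, ac, ad, ae, af, bc, bd, bf, bg, cd, ce, cf, cg, df, dg, ef, eg, fg
  2-simplices (12): abd, abf, acd, ace, aef, bcf, bcg, bdg, cdf, ceg, dfg, efg

so the chain groups are C_0 ≅ Z^7, C_1 ≅ Z^18, C_2 ≅ Z^12.

The boundary map ∂_1: C_1 → C_0 sends each edge [p,q] (with p < q) to q − p.
As a 7×18 matrix over Z this has rank 6, with invariant factors (1,1,1,1,1,1).

∂_2: C_2 → C_1 maps a triangle to the signed sum of its edges. For instance
  ∂bcg = cg − bg + bc,
  ∂ceg = eg − cg + ce.
As a 18×12 matrix over Z this has rank 12, with invariant factors (1,1,1,1,1,1,1,1,1,1,1,2).

Now H_k = ker ∂_k / im ∂_{k+1}, so:

  H_0: rank C_0 − rank ∂_1 = 7 − 6 = 1, and the invariant factors of ∂_1 are all 1, so H_0 = Z.
  H_1: rank ker ∂_1 − rank ∂_2 = (18 − 6) − 12 = 0, and ∂_2 has invariant factor 2 > 1, so H_1 = Z/2.
  H_2: rank ker ∂_2 − rank ∂_3 = (12 − 12) − 0 = 0, and there is no ∂_3, so H_2 = 0.

As a check, the Euler characteristic is 7 − 18 + 12 = 1, which agrees with 1 − 0 + 0 = 1.

H_0 ≅ Z,  H_1 ≅ Z/2,  H_2 = 0.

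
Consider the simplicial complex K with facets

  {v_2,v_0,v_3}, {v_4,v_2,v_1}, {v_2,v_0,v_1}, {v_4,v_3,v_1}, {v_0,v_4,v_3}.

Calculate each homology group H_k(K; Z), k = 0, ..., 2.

H_0 = Z,  H_1 = Z,  H_2 = 0.

Order the vertices as v_0 < v_1 < v_2 < v_3 < v_4. Listing each simplex with vertices in this order, K has dimension 2 with simplices:

  0-simplices (5): [v_0], [v_1], [v_2], [v_3], [v_4]
  1-simplices (10): [v_0,v_1], [v_0,v_2], [v_0,v_3], [v_0,v_4], [v_1,v_2], [v_1,v_3], [v_1,v_4], [v_2,v_3], [v_2,v_4], [v_3,v_4]
  2-simplices (5): [v_0,v_1,v_2], [v_0,v_2,v_3], [v_0,v_3,v_4], [v_1,v_2,v_4], [v_1,v_3,v_4]

giving chain groups C_0 ≅ Z^5, C_1 ≅ Z^10, C_2 ≅ Z^5.

∂_1: C_1 → C_0 is given by ∂[p,q] = [q] − [p].
The 5×10 boundary matrix has rank 4 and Smith normal form diag(1,1,1,1).

∂_2: C_2 → C_1 acts by ∂[p,q,r] = [q,r] − [p,r] + [p,q]. For instance
  ∂[v_1,v_3,v_4] = [v_3,v_4] − [v_1,v_4] + [v_1,v_3],
  ∂[v_0,v_2,v_3] = [v_2,v_3] − [v_0,v_3] + [v_0,v_2].
The resulting 10×5 matrix has rank 5, and its Smith normal form has invariant factors (1,1,1,1,1).

Now H_k = ker ∂_k / im ∂_{k+1}, so:

  H_0: rank C_0 − rank ∂_1 = 5 − 4 = 1, and the invariant factors of ∂_1 are all 1, so H_0 ≅ Z.
  H_1: rank ker ∂_1 − rank ∂_2 = (10 − 4) − 5 = 1, and the invariant factors of ∂_2 are all 1, so H_1 ≅ Z.
  H_2: rank ker ∂_2 − rank ∂_3 = (5 − 5) − 0 = 0, and there is no ∂_3, so H_2 ≅ 0.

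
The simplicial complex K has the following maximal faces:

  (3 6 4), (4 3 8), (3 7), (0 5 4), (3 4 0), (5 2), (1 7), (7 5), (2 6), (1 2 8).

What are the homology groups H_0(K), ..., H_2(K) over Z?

Fix the vertex order 0 < 1 < 2 < 3 < 4 < 5 < 6 < 7 < 8 and write every simplex with vertices in increasing order. Then dim K = 2 and the simplices of K are:

  0-simplices (9): [0], [1], [2], [3], [4], [5], [6], [7], [8]
  1-simplices (17): [0,3], [0,4], [0,5], [1,2], [1,7], [1,8], [2,5], [2,6], [2,8], [3,4], [3,6], [3,7], [3,8], [4,5], [4,6], [4,8], [5,7]
  2-simplices (5): [0,3,4], [0,4,5], [1,2,8], [3,4,6], [3,4,8]

giving chain groups C_0 ≅ Z^9, C_1 ≅ Z^17, C_2 ≅ Z^5.

Boundary ∂_1: C_1 → C_0 is given by ∂[p,q] = [q] − [p].
The resulting 9×17 matrix has rank 8, and its Smith normal form has invariant factors (1,1,1,1,1,1,1,1).

Boundary ∂_2: C_2 → C_1 sends each 2-simplex [p,q,r] to [q,r] − [p,r] + [p,q]. For instance
  ∂[0,3,4] = [3,4] − [0,4] + [0,3],
  ∂[3,4,6] = [4,6] − [3,6] + [3,4].
The 17×5 boundary matrix has rank 5 and Smith normal form diag(1,1,1,1,1).

Now H_k = ker ∂_k / im ∂_{k+1}, so:

  H_0: rank C_0 − rank ∂_1 = 9 − 8 = 1, and the invariant factors of ∂_1 are all 1, so H_0 ≅ Z.
  H_1: rank ker ∂_1 − rank ∂_2 = (17 − 8) − 5 = 4, and the invariant factors of ∂_2 are all 1, so H_1 ≅ Z^4.
  H_2: rank ker ∂_2 − rank ∂_3 = (5 − 5) − 0 = 0, and there is no ∂_3, so H_2 ≅ 0.

As a check, the Euler characteristic is 9 − 17 + 5 = -3, which agrees with 1 − 4 + 0 = -3.

H_0 = Z,  H_1 = Z^4,  H_2 = 0.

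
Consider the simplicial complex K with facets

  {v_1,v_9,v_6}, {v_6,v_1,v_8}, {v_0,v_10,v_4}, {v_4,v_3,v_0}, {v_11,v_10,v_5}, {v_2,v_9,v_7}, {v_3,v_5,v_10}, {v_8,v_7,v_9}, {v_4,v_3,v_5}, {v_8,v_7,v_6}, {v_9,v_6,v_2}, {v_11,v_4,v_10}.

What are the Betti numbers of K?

Take the total order v_0 < v_1 < v_2 < v_3 < v_4 < v_5 < v_6 < v_7 < v_8 < v_9 < v_10 < v_11 on the vertex set. Then K (dimension 2) consists of the simplices:

  0-simplices (12): [v_0], [v_1], [v_2], [v_3], [v_4], [v_5], [v_6], [v_7], [v_8], [v_9], [v_10], [v_11]
  1-simplices (24): (24 of them)
  2-simplices (12): (12 of them)

so the chain groups are C_0 ≅ Z^12, C_1 ≅ Z^24, C_2 ≅ Z^12.

∂_1: C_1 → C_0 is given by ∂[p,q] = [q] − [p].
This gives a 12×24 integer matrix of rank 10; reducing to Smith normal form yields diagonal entries (1,1,1,1,1,1,1,1,1,1).

Boundary ∂_2: C_2 → C_1 sends each 2-simplex [p,q,r] to [q,r] − [p,r] + [p,q]. For instance
  ∂[v_4,v_10,v_11] = [v_10,v_11] − [v_4,v_11] + [v_4,v_10],
  ∂[v_1,v_6,v_9] = [v_6,v_9] − [v_1,v_9] + [v_1,v_6].
The 24×12 boundary matrix has rank 12 and Smith normal form diag(1,1,1,1,1,1,1,1,1,1,1,1).

Computing H_k = (kernel of ∂_k) / (image of ∂_{k+1}):

  H_0: rank C_0 − rank ∂_1 = 12 − 10 = 2, and the invariant factors of ∂_1 are all 1, so H_0 ≅ Z^2.
  H_1: rank ker ∂_1 − rank ∂_2 = (24 − 10) − 12 = 2, and the invariant factors of ∂_2 are all 1, so H_1 ≅ Z^2.
  H_2: rank ker ∂_2 − rank ∂_3 = (12 − 12) − 0 = 0, and there is no ∂_3, so H_2 ≅ 0.

As a check, the Euler characteristic is 12 − 24 + 12 = 0, which agrees with 2 − 2 + 0 = 0.

Hence the Betti numbers are b_0 = 2, b_1 = 2, b_2 = 0.

b_0 = 2, b_1 = 2, b_2 = 0.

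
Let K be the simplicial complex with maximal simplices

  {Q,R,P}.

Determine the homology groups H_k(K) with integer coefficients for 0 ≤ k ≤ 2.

Take the total order P < Q < R on the vertex set. Then K (dimension 2) consists of the simplices:

  0-simplices (3): P, Q, R
  1-simplices (3): PQ, PR, QR
  2-simplices (1): PQR

Hence C_0 ≅ Z^3, C_1 ≅ Z^3, C_2 ≅ Z^1.

The boundary map ∂_1: C_1 → C_0 maps an edge to its endpoints' difference, ∂[p,q] = q − p. For instance
  ∂PR = R − P.
The 3×3 boundary matrix has rank 2 and Smith normal form diag(1,1).

∂_2: C_2 → C_1 acts by ∂[p,q,r] = [q,r] − [p,r] + [p,q]. For instance
  ∂PQR = QR − PR + PQ.
This gives a 3×1 integer matrix of rank 1; reducing to Smith normal form yields diagonal entries (1).

Reading off H_k = ker ∂_k / im ∂_{k+1}:

  H_0: rank C_0 − rank ∂_1 = 3 − 2 = 1, and the invariant factors of ∂_1 are all 1, so H_0 ≅ Z.
  H_1: rank ker ∂_1 − rank ∂_2 = (3 − 2) − 1 = 0, and the invariant factors of ∂_2 are all 1, so H_1 ≅ 0.
  H_2: rank ker ∂_2 − rank ∂_3 = (1 − 1) − 0 = 0, and there is no ∂_3, so H_2 ≅ 0.

As a check, the Euler characteristic is 3 − 3 + 1 = 1, which agrees with 1 − 0 + 0 = 1.
(K is a triangulation of the 2-simplex.)

H_0 = Z,  H_1 = 0,  H_2 = 0.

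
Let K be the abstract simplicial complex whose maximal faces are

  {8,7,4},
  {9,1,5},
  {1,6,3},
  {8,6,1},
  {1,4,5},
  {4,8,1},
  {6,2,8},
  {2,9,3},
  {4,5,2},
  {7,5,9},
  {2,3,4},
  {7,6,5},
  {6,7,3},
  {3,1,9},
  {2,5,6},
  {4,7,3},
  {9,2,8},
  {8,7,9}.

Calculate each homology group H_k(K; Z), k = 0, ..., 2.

Take the total order 1 < 2 < 3 < 4 < 5 < 6 < 7 < 8 < 9 on the vertex set. Then K (dimension 2) consists of the simplices:

  0-simplices (9): [1], [2], [3], [4], [5], [6], [7], [8], [9]
  1-simplices (27): (27 of them)
  2-simplices (18): [1,3,6], [1,3,9], [1,4,5], [1,4,8], [1,5,9], [1,6,8], [2,3,4], [2,3,9], [2,4,5], [2,5,6], [2,6,8], [2,8,9], [3,4,7], [3,6,7], [4,7,8], [5,6,7], [5,7,9], [7,8,9]

so the chain groups are C_0 ≅ Z^9, C_1 ≅ Z^27, C_2 ≅ Z^18.

The boundary map ∂_1: C_1 → C_0 maps an edge to its endpoints' difference, ∂[p,q] = q − p. For instance
  ∂[1,5] = [5] − [1].
The resulting 9×27 matrix has rank 8, and its Smith normal form has invariant factors (1,1,1,1,1,1,1,1).

Boundary ∂_2: C_2 → C_1 maps a triangle to the signed sum of its edges. For instance
  ∂[1,4,8] = [4,8] − [1,8] + [1,4],
  ∂[1,5,9] = [5,9] − [1,9] + [1,5].
As a 27×18 matrix over Z this has rank 17, with invariant factors (1,1,1,1,1,1,1,1,1,1,1,1,1,1,1,1,1).

Now H_k = ker ∂_k / im ∂_{k+1}, so:

  H_0: rank C_0 − rank ∂_1 = 9 − 8 = 1, and the invariant factors of ∂_1 are all 1, so H_0 ≅ Z.
  H_1: rank ker ∂_1 − rank ∂_2 = (27 − 8) − 17 = 2, and the invariant factors of ∂_2 are all 1, so H_1 ≅ Z^2.
  H_2: rank ker ∂_2 − rank ∂_3 = (18 − 17) − 0 = 1, and there is no ∂_3, so H_2 ≅ Z.

H_0 = Z,  H_1 = Z^2,  H_2 = Z.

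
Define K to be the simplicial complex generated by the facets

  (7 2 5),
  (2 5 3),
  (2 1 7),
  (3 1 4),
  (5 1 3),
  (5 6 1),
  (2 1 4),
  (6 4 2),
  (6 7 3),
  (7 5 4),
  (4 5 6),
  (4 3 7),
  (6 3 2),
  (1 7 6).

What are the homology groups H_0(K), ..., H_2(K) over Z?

K has 7 vertices, 21 edges, 14 triangles.
rank ∂_0 = 0, rank ∂_1 = 6 ⇒ b_0 = 7 − 0 − 6 = 1; all invariant factors of ∂_1 are 1 so no torsion. So H_0 ≅ Z.
rank ∂_1 = 6, rank ∂_2 = 13 ⇒ b_1 = 21 − 6 − 13 = 2; all invariant factors of ∂_2 are 1 so no torsion. So H_1 ≅ Z^2.
rank ∂_2 = 13, rank ∂_3 = 0 ⇒ b_2 = 14 − 13 − 0 = 1. So H_2 ≅ Z.

H_0 = Z,  H_1 = Z^2,  H_2 = Z.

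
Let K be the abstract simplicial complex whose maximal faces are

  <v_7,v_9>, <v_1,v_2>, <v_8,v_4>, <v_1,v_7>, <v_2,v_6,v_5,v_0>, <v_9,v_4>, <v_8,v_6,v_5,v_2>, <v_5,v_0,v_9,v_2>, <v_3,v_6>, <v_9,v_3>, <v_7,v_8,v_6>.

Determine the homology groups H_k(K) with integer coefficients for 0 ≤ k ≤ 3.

H_0 = Z,  H_1 = Z^4,  H_2 = 0,  H_3 = 0.

Order the vertices as v_0 < v_1 < v_2 < v_3 < v_4 < v_5 < v_6 < v_7 < v_8 < v_9. Listing each simplex with vertices in this order, K has dimension 3 with simplices:

  0-simplices (10): [v_0], [v_1], [v_2], [v_3], [v_4], [v_5], [v_6], [v_7], [v_8], [v_9]
  1-simplices (21): (21 of them)
  2-simplices (11): (11 of them)
  3-simplices (3): [v_0,v_2,v_5,v_6], [v_0,v_2,v_5,v_9], [v_2,v_5,v_6,v_8]

so the chain groups are C_0 ≅ Z^10, C_1 ≅ Z^21, C_2 ≅ Z^11, C_3 ≅ Z^3.

The boundary map ∂_1: C_1 → C_0 sends each edge [p,q] (with p < q) to q − p. For instance
  ∂[v_2,v_8] = [v_8] − [v_2].
The 10×21 boundary matrix has rank 9 and Smith normal form diag(1,1,1,1,1,1,1,1,1).

∂_2: C_2 → C_1 acts by ∂[p,q,r] = [q,r] − [p,r] + [p,q]. For instance
  ∂[v_2,v_5,v_9] = [v_5,v_9] − [v_2,v_9] + [v_2,v_5],
  ∂[v_2,v_6,v_8] = [v_6,v_8] − [v_2,v_8] + [v_2,v_6].
As a 21×11 matrix over Z this has rank 8, with invariant factors (1,1,1,1,1,1,1,1).

∂_3: C_3 → C_2 sends each 3-simplex σ to the alternating sum Σ_i (−1)^i (σ with its i-th vertex removed). For instance
  ∂[v_0,v_2,v_5,v_9] = [v_2,v_5,v_9] − [v_0,v_5,v_9] + [v_0,v_2,v_9] − [v_0,v_2,v_5],
  ∂[v_2,v_5,v_6,v_8] = [v_5,v_6,v_8] − [v_2,v_6,v_8] + [v_2,v_5,v_8] − [v_2,v_5,v_6].
As a 11×3 matrix over Z this has rank 3, with invariant factors (1,1,1).

From H_k ≅ ker(∂_k) / im(∂_{k+1}) we obtain:

  H_0: rank C_0 − rank ∂_1 = 10 − 9 = 1, and the invariant factors of ∂_1 are all 1, so H_0 = Z.
  H_1: rank ker ∂_1 − rank ∂_2 = (21 − 9) − 8 = 4, and the invariant factors of ∂_2 are all 1, so H_1 = Z^4.
  H_2: rank ker ∂_2 − rank ∂_3 = (11 − 8) − 3 = 0, and the invariant factors of ∂_3 are all 1, so H_2 = 0.
  H_3: rank ker ∂_3 − rank ∂_4 = (3 − 3) − 0 = 0, and there is no ∂_4, so H_3 = 0.

As a check, the Euler characteristic is 10 − 21 + 11 − 3 = -3, which agrees with 1 − 4 + 0 − 0 = -3.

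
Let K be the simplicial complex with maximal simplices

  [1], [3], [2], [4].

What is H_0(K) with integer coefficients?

H_0 ≅ Z^4.

We work with the vertex ordering 1 < 2 < 3 < 4. The simplices of K, each written with vertices in increasing order, are:

  0-simplices (4): [1], [2], [3], [4]

Hence C_0 ≅ Z^4.

From H_k ≅ ker(∂_k) / im(∂_{k+1}) we obtain:

  H_0: rank C_0 − rank ∂_1 = 4 − 0 = 4, and there is no ∂_1, so H_0 = Z^4.

(K is a triangulation of a set of 4 points.)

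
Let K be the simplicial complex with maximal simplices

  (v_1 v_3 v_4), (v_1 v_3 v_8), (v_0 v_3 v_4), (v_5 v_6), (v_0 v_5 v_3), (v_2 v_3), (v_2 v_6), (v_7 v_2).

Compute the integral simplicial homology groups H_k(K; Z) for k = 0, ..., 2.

H_0 ≅ Z,  H_1 ≅ Z,  H_2 = 0.

Take the total order v_0 < v_1 < v_2 < v_3 < v_4 < v_5 < v_6 < v_7 < v_8 on the vertex set. Then K (dimension 2) consists of the simplices:

  0-simplices (9): [v_0], [v_1], [v_2], [v_3], [v_4], [v_5], [v_6], [v_7], [v_8]
  1-simplices (13): [v_0,v_3], [v_0,v_4], [v_0,v_5], [v_1,v_3], [v_1,v_4], [v_1,v_8], [v_2,v_3], [v_2,v_6], [v_2,v_7], [v_3,v_4], [v_3,v_5], [v_3,v_8], [v_5,v_6]
  2-simplices (4): [v_0,v_3,v_4], [v_0,v_3,v_5], [v_1,v_3,v_4], [v_1,v_3,v_8]

Hence C_0 ≅ Z^9, C_1 ≅ Z^13, C_2 ≅ Z^4.

The boundary map ∂_1: C_1 → C_0 is given by ∂[p,q] = [q] − [p]. For instance
  ∂[v_1,v_3] = [v_3] − [v_1].
This gives a 9×13 integer matrix of rank 8; reducing to Smith normal form yields diagonal entries (1,1,1,1,1,1,1,1).

Boundary ∂_2: C_2 → C_1 acts by ∂[p,q,r] = [q,r] − [p,r] + [p,q]. For instance
  ∂[v_0,v_3,v_4] = [v_3,v_4] − [v_0,v_4] + [v_0,v_3],
  ∂[v_1,v_3,v_4] = [v_3,v_4] − [v_1,v_4] + [v_1,v_3].
As a 13×4 matrix over Z this has rank 4, with invariant factors (1,1,1,1).

Computing H_k = (kernel of ∂_k) / (image of ∂_{k+1}):

  H_0: rank C_0 − rank ∂_1 = 9 − 8 = 1, and the invariant factors of ∂_1 are all 1, so H_0 ≅ Z.
  H_1: rank ker ∂_1 − rank ∂_2 = (13 − 8) − 4 = 1, and the invariant factors of ∂_2 are all 1, so H_1 ≅ Z.
  H_2: rank ker ∂_2 − rank ∂_3 = (4 − 4) − 0 = 0, and there is no ∂_3, so H_2 ≅ 0.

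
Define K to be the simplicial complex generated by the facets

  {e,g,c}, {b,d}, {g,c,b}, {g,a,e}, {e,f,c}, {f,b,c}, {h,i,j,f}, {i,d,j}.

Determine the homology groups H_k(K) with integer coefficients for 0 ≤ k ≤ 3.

Take the total order a < b < c < d < e < f < g < h < i < j on the vertex set. Then K (dimension 3) consists of the simplices:

  0-simplices (10): a, b, c, d, e, f, g, h, i, j
  1-simplices (19): ae, ag, bc, bd, bf, bg, ce, cf, cg, di, dj, ef, eg, fh, fi, fj, hi, hj, ij
  2-simplices (10): aeg, bcf, bcg, cef, ceg, dij, fhi, fhj, fij, hij
  3-simplices (1): fhij

giving chain groups C_0 ≅ Z^10, C_1 ≅ Z^19, C_2 ≅ Z^10, C_3 ≅ Z^1.

Boundary ∂_1: C_1 → C_0 is given by ∂[p,q] = [q] − [p].
The 10×19 boundary matrix has rank 9 and Smith normal form diag(1,1,1,1,1,1,1,1,1).

∂_2: C_2 → C_1 sends each 2-simplex [p,q,r] to [q,r] − [p,r] + [p,q]. For instance
  ∂hij = ij − hj + hi,
  ∂fij = ij − fj + fi.
The resulting 19×10 matrix has rank 9, and its Smith normal form has invariant factors (1,1,1,1,1,1,1,1,1).

∂_3: C_3 → C_2 sends each 3-simplex σ to the alternating sum Σ_i (−1)^i (σ with its i-th vertex removed). For instance
  ∂fhij = hij − fij + fhj − fhi.
This gives a 10×1 integer matrix of rank 1; reducing to Smith normal form yields diagonal entries (1).

From H_k ≅ ker(∂_k) / im(∂_{k+1}) we obtain:

  H_0: rank C_0 − rank ∂_1 = 10 − 9 = 1, and the invariant factors of ∂_1 are all 1, so H_0 ≅ Z.
  H_1: rank ker ∂_1 − rank ∂_2 = (19 − 9) − 9 = 1, and the invariant factors of ∂_2 are all 1, so H_1 ≅ Z.
  H_2: rank ker ∂_2 − rank ∂_3 = (10 − 9) − 1 = 0, and the invariant factors of ∂_3 are all 1, so H_2 ≅ 0.
  H_3: rank ker ∂_3 − rank ∂_4 = (1 − 1) − 0 = 0, and there is no ∂_4, so H_3 ≅ 0.

H_0 = Z,  H_1 = Z,  H_2 = 0,  H_3 = 0.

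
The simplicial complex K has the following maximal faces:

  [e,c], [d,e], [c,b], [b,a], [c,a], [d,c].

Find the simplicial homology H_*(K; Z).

Take the total order a < b < c < d < e on the vertex set. Then K (dimension 1) consists of the simplices:

  0-simplices (5): a, b, c, d, e
  1-simplices (6): ab, ac, bc, cd, ce, de

giving chain groups C_0 ≅ Z^5, C_1 ≅ Z^6.

The boundary map ∂_1: C_1 → C_0 maps an edge to its endpoints' difference, ∂[p,q] = q − p. For instance
  ∂bc = c − b.
As a 5×6 matrix over Z this has rank 4, with invariant factors (1,1,1,1).

From H_k ≅ ker(∂_k) / im(∂_{k+1}) we obtain:

  H_0: rank C_0 − rank ∂_1 = 5 − 4 = 1, and the invariant factors of ∂_1 are all 1, so H_0 = Z.
  H_1: rank ker ∂_1 − rank ∂_2 = (6 − 4) − 0 = 2, and there is no ∂_2, so H_1 = Z^2.

As a check, the Euler characteristic is 5 − 6 = -1, which agrees with 1 − 2 = -1.

H_0 = Z,  H_1 = Z^2.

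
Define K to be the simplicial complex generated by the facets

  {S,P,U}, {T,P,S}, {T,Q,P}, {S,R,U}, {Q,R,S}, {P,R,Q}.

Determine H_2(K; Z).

H_2 = 0.

Order the vertices as P < Q < R < S < T < U. Listing each simplex with vertices in this order, K has dimension 2 with simplices:

  0-simplices (6): P, Q, R, S, T, U
  1-simplices (12): PQ, PR, PS, PT, PU, QR, QS, QT, RS, RU, ST, SU
  2-simplices (6): PQR, PQT, PST, PSU, QRS, RSU

Hence C_0 ≅ Z^6, C_1 ≅ Z^12, C_2 ≅ Z^6.

Boundary ∂_1: C_1 → C_0 sends each edge [p,q] (with p < q) to q − p.
As a 6×12 matrix over Z this has rank 5, with invariant factors (1,1,1,1,1).

The boundary map ∂_2: C_2 → C_1 acts by ∂[p,q,r] = [q,r] − [p,r] + [p,q]. For instance
  ∂PQT = QT − PT + PQ,
  ∂PQR = QR − PR + PQ.
As a 12×6 matrix over Z this has rank 6, with invariant factors (1,1,1,1,1,1).

Reading off H_k = ker ∂_k / im ∂_{k+1}:

  H_2: rank ker ∂_2 − rank ∂_3 = (6 − 6) − 0 = 0, and there is no ∂_3, so H_2 = 0.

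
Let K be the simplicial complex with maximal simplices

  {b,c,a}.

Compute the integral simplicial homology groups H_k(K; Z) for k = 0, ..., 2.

K has 3 vertices, 3 edges, 1 triangle.
rank ∂_0 = 0, rank ∂_1 = 2 ⇒ b_0 = 3 − 0 − 2 = 1; all invariant factors of ∂_1 are 1 so no torsion. So H_0 = Z.
rank ∂_1 = 2, rank ∂_2 = 1 ⇒ b_1 = 3 − 2 − 1 = 0; all invariant factors of ∂_2 are 1 so no torsion. So H_1 = 0.
rank ∂_2 = 1, rank ∂_3 = 0 ⇒ b_2 = 1 − 1 − 0 = 0. So H_2 = 0.

H_0 = Z,  H_1 = 0,  H_2 = 0.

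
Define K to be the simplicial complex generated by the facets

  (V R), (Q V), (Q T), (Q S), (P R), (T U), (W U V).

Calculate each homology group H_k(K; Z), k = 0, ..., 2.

Order the vertices as P < Q < R < S < T < U < V < W. Listing each simplex with vertices in this order, K has dimension 2 with simplices:

  0-simplices (8): P, Q, R, S, T, U, V, W
  1-simplices (9): PR, QS, QT, QV, RV, TU, UV, UW, VW
  2-simplices (1): UVW

Hence C_0 ≅ Z^8, C_1 ≅ Z^9, C_2 ≅ Z^1.

Boundary ∂_1: C_1 → C_0 is given by ∂[p,q] = [q] − [p].
The resulting 8×9 matrix has rank 7, and its Smith normal form has invariant factors (1,1,1,1,1,1,1).

∂_2: C_2 → C_1 sends each 2-simplex [p,q,r] to [q,r] − [p,r] + [p,q]. For instance
  ∂UVW = VW − UW + UV.
As a 9×1 matrix over Z this has rank 1, with invariant factors (1).

From H_k ≅ ker(∂_k) / im(∂_{k+1}) we obtain:

  H_0: rank C_0 − rank ∂_1 = 8 − 7 = 1, and the invariant factors of ∂_1 are all 1, so H_0 = Z.
  H_1: rank ker ∂_1 − rank ∂_2 = (9 − 7) − 1 = 1, and the invariant factors of ∂_2 are all 1, so H_1 = Z.
  H_2: rank ker ∂_2 − rank ∂_3 = (1 − 1) − 0 = 0, and there is no ∂_3, so H_2 = 0.

H_0 ≅ Z,  H_1 ≅ Z,  H_2 = 0.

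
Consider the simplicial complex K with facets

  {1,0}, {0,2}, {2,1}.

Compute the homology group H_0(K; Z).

H_0 ≅ Z.

Order the vertices as 0 < 1 < 2. Listing each simplex with vertices in this order, K has dimension 1 with simplices:

  0-simplices (3): [0], [1], [2]
  1-simplices (3): [0,1], [0,2], [1,2]

giving chain groups C_0 ≅ Z^3, C_1 ≅ Z^3.

The boundary map ∂_1: C_1 → C_0 sends each edge [p,q] (with p < q) to q − p.
As a 3×3 matrix over Z this has rank 2, with invariant factors (1,1).

Reading off H_k = ker ∂_k / im ∂_{k+1}:

  H_0: rank C_0 − rank ∂_1 = 3 − 2 = 1, and the invariant factors of ∂_1 are all 1, so H_0 ≅ Z.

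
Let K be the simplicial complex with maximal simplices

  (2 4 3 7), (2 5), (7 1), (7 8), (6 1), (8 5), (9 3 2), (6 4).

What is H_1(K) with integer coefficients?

H_1 ≅ Z^2.

Take the total order 1 < 2 < 3 < 4 < 5 < 6 < 7 < 8 < 9 on the vertex set. Then K (dimension 3) consists of the simplices:

  0-simplices (9): [1], [2], [3], [4], [5], [6], [7], [8], [9]
  1-simplices (14): [1,6], [1,7], [2,3], [2,4], [2,5], [2,7], [2,9], [3,4], [3,7], [3,9], [4,6], [4,7], [5,8], [7,8]
  2-simplices (5): [2,3,4], [2,3,7], [2,3,9], [2,4,7], [3,4,7]
  3-simplices (1): [2,3,4,7]

so the chain groups are C_0 ≅ Z^9, C_1 ≅ Z^14, C_2 ≅ Z^5, C_3 ≅ Z^1.

Boundary ∂_1: C_1 → C_0 maps an edge to its endpoints' difference, ∂[p,q] = q − p. For instance
  ∂[2,9] = [9] − [2].
The 9×14 boundary matrix has rank 8 and Smith normal form diag(1,1,1,1,1,1,1,1).

Boundary ∂_2: C_2 → C_1 maps a triangle to the signed sum of its edges. For instance
  ∂[3,4,7] = [4,7] − [3,7] + [3,4],
  ∂[2,4,7] = [4,7] − [2,7] + [2,4].
The 14×5 boundary matrix has rank 4 and Smith normal form diag(1,1,1,1).

∂_3: C_3 → C_2 sends each 3-simplex σ to the alternating sum Σ_i (−1)^i (σ with its i-th vertex removed). For instance
  ∂[2,3,4,7] = [3,4,7] − [2,4,7] + [2,3,7] − [2,3,4].
This gives a 5×1 integer matrix of rank 1; reducing to Smith normal form yields diagonal entries (1).

Now H_k = ker ∂_k / im ∂_{k+1}, so:

  H_1: rank ker ∂_1 − rank ∂_2 = (14 − 8) − 4 = 2, and the invariant factors of ∂_2 are all 1, so H_1 ≅ Z^2.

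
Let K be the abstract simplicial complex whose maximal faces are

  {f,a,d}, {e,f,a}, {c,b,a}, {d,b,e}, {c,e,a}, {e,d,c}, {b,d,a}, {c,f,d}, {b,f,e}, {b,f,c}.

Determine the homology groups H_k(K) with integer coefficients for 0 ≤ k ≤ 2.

H_0 ≅ Z,  H_1 ≅ Z/2Z,  H_2 = 0.

Order the vertices as a < b < c < d < e < f. Listing each simplex with vertices in this order, K has dimension 2 with simplices:

  0-simplices (6): a, b, c, d, e, f
  1-simplices (15): ab, ac, ad, ae, af, bc, bd, be, bf, cd, ce, cf, de, df, ef
  2-simplices (10): abc, abd, ace, adf, aef, bcf, bde, bef, cde, cdf

Hence C_0 ≅ Z^6, C_1 ≅ Z^15, C_2 ≅ Z^10.

∂_1: C_1 → C_0 sends each edge [p,q] (with p < q) to q − p. For instance
  ∂ce = e − c.
This gives a 6×15 integer matrix of rank 5; reducing to Smith normal form yields diagonal entries (1,1,1,1,1).

The boundary map ∂_2: C_2 → C_1 sends each 2-simplex [p,q,r] to [q,r] − [p,r] + [p,q]. For instance
  ∂ace = ce − ae + ac,
  ∂abc = bc − ac + ab.
The 15×10 boundary matrix has rank 10 and Smith normal form diag(1,1,1,1,1,1,1,1,1,2).

Now H_k = ker ∂_k / im ∂_{k+1}, so:

  H_0: rank C_0 − rank ∂_1 = 6 − 5 = 1, and the invariant factors of ∂_1 are all 1, so H_0 ≅ Z.
  H_1: rank ker ∂_1 − rank ∂_2 = (15 − 5) − 10 = 0, and ∂_2 has invariant factor 2 > 1, so H_1 ≅ Z/2Z.
  H_2: rank ker ∂_2 − rank ∂_3 = (10 − 10) − 0 = 0, and there is no ∂_3, so H_2 ≅ 0.

As a check, the Euler characteristic is 6 − 15 + 10 = 1, which agrees with 1 − 0 + 0 = 1.
(K is a triangulation of the real projective plane RP^2.)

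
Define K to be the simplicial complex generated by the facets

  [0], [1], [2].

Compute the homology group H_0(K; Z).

Take the total order 0 < 1 < 2 on the vertex set. Then K (dimension 0) consists of the simplices:

  0-simplices (3): [0], [1], [2]

Hence C_0 ≅ Z^3.

Now H_k = ker ∂_k / im ∂_{k+1}, so:

  H_0: rank C_0 − rank ∂_1 = 3 − 0 = 3, and there is no ∂_1, so H_0 ≅ Z^3.

H_0 = Z^3.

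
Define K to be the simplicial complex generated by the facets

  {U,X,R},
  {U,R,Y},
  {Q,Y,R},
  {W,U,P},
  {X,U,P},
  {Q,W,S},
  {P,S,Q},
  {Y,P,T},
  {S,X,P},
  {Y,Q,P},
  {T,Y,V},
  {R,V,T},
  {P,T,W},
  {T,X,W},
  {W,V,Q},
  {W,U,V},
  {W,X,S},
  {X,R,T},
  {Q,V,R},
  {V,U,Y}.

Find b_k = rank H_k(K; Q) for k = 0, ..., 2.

Order the vertices as P < Q < R < S < T < U < V < W < X < Y. Listing each simplex with vertices in this order, K has dimension 2 with simplices:

  0-simplices (10): P, Q, R, S, T, U, V, W, X, Y
  1-simplices (30): PQ, PS, PT, PU, PW, PX, PY, QR, QS, QV, QW, QY, RT, RU, RV, RX, RY, SW, SX, TV, TW, TX, TY, UV, UW, UX, UY, VW, VY, WX
  2-simplices (20): PQS, PQY, PSX, PTW, PTY, PUW, PUX, QRV, QRY, QSW, QVW, RTV, RTX, RUX, RUY, SWX, TVY, TWX, UVW, UVY

Hence C_0 ≅ Z^10, C_1 ≅ Z^30, C_2 ≅ Z^20.

Boundary ∂_1: C_1 → C_0 sends each edge [p,q] (with p < q) to q − p. For instance
  ∂SX = X − S.
As a 10×30 matrix over Z this has rank 9, with invariant factors (1,1,1,1,1,1,1,1,1).

∂_2: C_2 → C_1 acts by ∂[p,q,r] = [q,r] − [p,r] + [p,q]. For instance
  ∂PUX = UX − PX + PU,
  ∂UVY = VY − UY + UV.
The resulting 30×20 matrix has rank 20, and its Smith normal form has invariant factors (1,1,1,1,1,1,1,1,1,1,1,1,1,1,1,1,1,1,1,2).

Reading off H_k = ker ∂_k / im ∂_{k+1}:

  H_0: rank C_0 − rank ∂_1 = 10 − 9 = 1, and the invariant factors of ∂_1 are all 1, so H_0 = Z.
  H_1: rank ker ∂_1 − rank ∂_2 = (30 − 9) − 20 = 1, and ∂_2 has invariant factor 2 > 1, so H_1 = Z ⊕ Z/2Z.
  H_2: rank ker ∂_2 − rank ∂_3 = (20 − 20) − 0 = 0, and there is no ∂_3, so H_2 = 0.

Hence the Betti numbers are b_0 = 1, b_1 = 1, b_2 = 0.

b_0 = 1, b_1 = 1, b_2 = 0.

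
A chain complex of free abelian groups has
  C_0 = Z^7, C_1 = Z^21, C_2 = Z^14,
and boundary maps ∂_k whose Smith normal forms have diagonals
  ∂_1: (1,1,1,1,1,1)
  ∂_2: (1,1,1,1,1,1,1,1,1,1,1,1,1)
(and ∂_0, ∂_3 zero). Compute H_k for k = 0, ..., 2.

H_0: b_0 = 7 − 0 − 6 = 1; torsion from ∂_1 factors > 1: none. So H_0 ≅ Z.
H_1: b_1 = 21 − 6 − 13 = 2; torsion from ∂_2 factors > 1: none. So H_1 ≅ Z^2.
H_2: b_2 = 14 − 13 − 0 = 1; torsion from ∂_3 factors > 1: none. So H_2 ≅ Z.

H_0 ≅ Z,  H_1 ≅ Z^2,  H_2 ≅ Z.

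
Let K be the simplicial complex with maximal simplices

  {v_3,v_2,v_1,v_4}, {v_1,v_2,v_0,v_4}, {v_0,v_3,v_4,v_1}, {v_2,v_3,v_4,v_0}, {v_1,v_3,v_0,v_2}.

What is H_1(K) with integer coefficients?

We work with the vertex ordering v_0 < v_1 < v_2 < v_3 < v_4. The simplices of K, each written with vertices in increasing order, are:

  0-simplices (5): [v_0], [v_1], [v_2], [v_3], [v_4]
  1-simplices (10): [v_0,v_1], [v_0,v_2], [v_0,v_3], [v_0,v_4], [v_1,v_2], [v_1,v_3], [v_1,v_4], [v_2,v_3], [v_2,v_4], [v_3,v_4]
  2-simplices (10): [v_0,v_1,v_2], [v_0,v_1,v_3], [v_0,v_1,v_4], [v_0,v_2,v_3], [v_0,v_2,v_4], [v_0,v_3,v_4], [v_1,v_2,v_3], [v_1,v_2,v_4], [v_1,v_3,v_4], [v_2,v_3,v_4]
  3-simplices (5): [v_0,v_1,v_2,v_3], [v_0,v_1,v_2,v_4], [v_0,v_1,v_3,v_4], [v_0,v_2,v_3,v_4], [v_1,v_2,v_3,v_4]

so the chain groups are C_0 ≅ Z^5, C_1 ≅ Z^10, C_2 ≅ Z^10, C_3 ≅ Z^5.

∂_1: C_1 → C_0 maps an edge to its endpoints' difference, ∂[p,q] = q − p.
The resulting 5×10 matrix has rank 4, and its Smith normal form has invariant factors (1,1,1,1).

∂_2: C_2 → C_1 maps a triangle to the signed sum of its edges. For instance
  ∂[v_0,v_1,v_4] = [v_1,v_4] − [v_0,v_4] + [v_0,v_1],
  ∂[v_1,v_2,v_4] = [v_2,v_4] − [v_1,v_4] + [v_1,v_2].
As a 10×10 matrix over Z this has rank 6, with invariant factors (1,1,1,1,1,1).

The boundary map ∂_3: C_3 → C_2 sends each 3-simplex σ to the alternating sum Σ_i (−1)^i (σ with its i-th vertex removed). For instance
  ∂[v_0,v_1,v_2,v_3] = [v_1,v_2,v_3] − [v_0,v_2,v_3] + [v_0,v_1,v_3] − [v_0,v_1,v_2],
  ∂[v_0,v_2,v_3,v_4] = [v_2,v_3,v_4] − [v_0,v_3,v_4] + [v_0,v_2,v_4] − [v_0,v_2,v_3].
This gives a 10×5 integer matrix of rank 4; reducing to Smith normal form yields diagonal entries (1,1,1,1).

From H_k ≅ ker(∂_k) / im(∂_{k+1}) we obtain:

  H_1: rank ker ∂_1 − rank ∂_2 = (10 − 4) − 6 = 0, and the invariant factors of ∂_2 are all 1, so H_1 = 0.

(K is a triangulation of the 3-sphere S^3.)

H_1 = 0.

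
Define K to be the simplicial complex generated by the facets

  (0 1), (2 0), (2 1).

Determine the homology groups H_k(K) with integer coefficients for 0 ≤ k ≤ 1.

K has 3 vertices, 3 edges.
rank ∂_0 = 0, rank ∂_1 = 2 ⇒ b_0 = 3 − 0 − 2 = 1; all invariant factors of ∂_1 are 1 so no torsion. So H_0 ≅ Z.
rank ∂_1 = 2, rank ∂_2 = 0 ⇒ b_1 = 3 − 2 − 0 = 1. So H_1 ≅ Z.

H_0 = Z,  H_1 = Z.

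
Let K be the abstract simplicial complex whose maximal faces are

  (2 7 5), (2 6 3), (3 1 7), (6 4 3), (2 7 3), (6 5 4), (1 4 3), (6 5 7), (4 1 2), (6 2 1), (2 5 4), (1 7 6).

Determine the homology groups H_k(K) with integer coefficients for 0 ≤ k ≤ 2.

Order the vertices as 1 < 2 < 3 < 4 < 5 < 6 < 7. Listing each simplex with vertices in this order, K has dimension 2 with simplices:

  0-simplices (7): [1], [2], [3], [4], [5], [6], [7]
  1-simplices (18): [1,2], [1,3], [1,4], [1,6], [1,7], [2,3], [2,4], [2,5], [2,6], [2,7], [3,4], [3,6], [3,7], [4,5], [4,6], [5,6], [5,7], [6,7]
  2-simplices (12): [1,2,4], [1,2,6], [1,3,4], [1,3,7], [1,6,7], [2,3,6], [2,3,7], [2,4,5], [2,5,7], [3,4,6], [4,5,6], [5,6,7]

giving chain groups C_0 ≅ Z^7, C_1 ≅ Z^18, C_2 ≅ Z^12.

∂_1: C_1 → C_0 maps an edge to its endpoints' difference, ∂[p,q] = q − p.
The resulting 7×18 matrix has rank 6, and its Smith normal form has invariant factors (1,1,1,1,1,1).

Boundary ∂_2: C_2 → C_1 sends each 2-simplex [p,q,r] to [q,r] − [p,r] + [p,q]. For instance
  ∂[1,2,6] = [2,6] − [1,6] + [1,2],
  ∂[1,2,4] = [2,4] − [1,4] + [1,2].
The resulting 18×12 matrix has rank 12, and its Smith normal form has invariant factors (1,1,1,1,1,1,1,1,1,1,1,2).

Reading off H_k = ker ∂_k / im ∂_{k+1}:

  H_0: rank C_0 − rank ∂_1 = 7 − 6 = 1, and the invariant factors of ∂_1 are all 1, so H_0 = Z.
  H_1: rank ker ∂_1 − rank ∂_2 = (18 − 6) − 12 = 0, and ∂_2 has invariant factor 2 > 1, so H_1 = Z/2.
  H_2: rank ker ∂_2 − rank ∂_3 = (12 − 12) − 0 = 0, and there is no ∂_3, so H_2 = 0.

(K is a triangulation of the real projective plane RP^2.)

H_0 = Z,  H_1 = Z/2,  H_2 = 0.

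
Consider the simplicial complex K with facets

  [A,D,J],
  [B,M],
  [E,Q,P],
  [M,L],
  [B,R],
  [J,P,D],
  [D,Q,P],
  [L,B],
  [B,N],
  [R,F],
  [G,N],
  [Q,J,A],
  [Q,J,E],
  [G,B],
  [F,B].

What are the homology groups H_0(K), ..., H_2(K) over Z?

K has 13 vertices, 21 edges, 6 triangles.
rank ∂_0 = 0, rank ∂_1 = 11 ⇒ b_0 = 13 − 0 − 11 = 2; all invariant factors of ∂_1 are 1 so no torsion. So H_0 = Z^2.
rank ∂_1 = 11, rank ∂_2 = 6 ⇒ b_1 = 21 − 11 − 6 = 4; all invariant factors of ∂_2 are 1 so no torsion. So H_1 = Z^4.
rank ∂_2 = 6, rank ∂_3 = 0 ⇒ b_2 = 6 − 6 − 0 = 0. So H_2 = 0.

H_0 ≅ Z^2,  H_1 ≅ Z^4,  H_2 = 0.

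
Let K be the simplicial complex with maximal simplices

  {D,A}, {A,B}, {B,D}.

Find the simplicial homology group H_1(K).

H_1 = Z.

We work with the vertex ordering A < B < D. The simplices of K, each written with vertices in increasing order, are:

  0-simplices (3): A, B, D
  1-simplices (3): AB, AD, BD

so the chain groups are C_0 ≅ Z^3, C_1 ≅ Z^3.

Boundary ∂_1: C_1 → C_0 sends each edge [p,q] (with p < q) to q − p. For instance
  ∂BD = D − B.
The resulting 3×3 matrix has rank 2, and its Smith normal form has invariant factors (1,1).

Now H_k = ker ∂_k / im ∂_{k+1}, so:

  H_1: rank ker ∂_1 − rank ∂_2 = (3 − 2) − 0 = 1, and there is no ∂_2, so H_1 = Z.

(K is a triangulation of the circle S^1.)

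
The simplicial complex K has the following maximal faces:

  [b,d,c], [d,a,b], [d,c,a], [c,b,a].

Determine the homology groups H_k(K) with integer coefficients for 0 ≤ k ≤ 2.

H_0 ≅ Z,  H_1 = 0,  H_2 ≅ Z.

We work with the vertex ordering a < b < c < d. The simplices of K, each written with vertices in increasing order, are:

  0-simplices (4): a, b, c, d
  1-simplices (6): ab, ac, ad, bc, bd, cd
  2-simplices (4): abc, abd, acd, bcd

Hence C_0 ≅ Z^4, C_1 ≅ Z^6, C_2 ≅ Z^4.

∂_1: C_1 → C_0 maps an edge to its endpoints' difference, ∂[p,q] = q − p. For instance
  ∂ac = c − a.
This gives a 4×6 integer matrix of rank 3; reducing to Smith normal form yields diagonal entries (1,1,1).

The boundary map ∂_2: C_2 → C_1 maps a triangle to the signed sum of its edges. For instance
  ∂acd = cd − ad + ac,
  ∂abd = bd − ad + ab.
This gives a 6×4 integer matrix of rank 3; reducing to Smith normal form yields diagonal entries (1,1,1).

From H_k ≅ ker(∂_k) / im(∂_{k+1}) we obtain:

  H_0: rank C_0 − rank ∂_1 = 4 − 3 = 1, and the invariant factors of ∂_1 are all 1, so H_0 = Z.
  H_1: rank ker ∂_1 − rank ∂_2 = (6 − 3) − 3 = 0, and the invariant factors of ∂_2 are all 1, so H_1 = 0.
  H_2: rank ker ∂_2 − rank ∂_3 = (4 − 3) − 0 = 1, and there is no ∂_3, so H_2 = Z.

(K is a triangulation of the 2-sphere S^2.)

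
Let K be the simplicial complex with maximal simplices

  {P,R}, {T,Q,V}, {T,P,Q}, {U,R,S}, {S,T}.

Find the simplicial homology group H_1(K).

Fix the vertex order P < Q < R < S < T < U < V and write every simplex with vertices in increasing order. Then dim K = 2 and the simplices of K are:

  0-simplices (7): P, Q, R, S, T, U, V
  1-simplices (10): PQ, PR, PT, QT, QV, RS, RU, ST, SU, TV
  2-simplices (3): PQT, QTV, RSU

Hence C_0 ≅ Z^7, C_1 ≅ Z^10, C_2 ≅ Z^3.

The boundary map ∂_1: C_1 → C_0 is given by ∂[p,q] = [q] − [p]. For instance
  ∂QT = T − Q.
The 7×10 boundary matrix has rank 6 and Smith normal form diag(1,1,1,1,1,1).

∂_2: C_2 → C_1 sends each 2-simplex [p,q,r] to [q,r] − [p,r] + [p,q]. For instance
  ∂RSU = SU − RU + RS,
  ∂QTV = TV − QV + QT.
As a 10×3 matrix over Z this has rank 3, with invariant factors (1,1,1).

Reading off H_k = ker ∂_k / im ∂_{k+1}:

  H_1: rank ker ∂_1 − rank ∂_2 = (10 − 6) − 3 = 1, and the invariant factors of ∂_2 are all 1, so H_1 ≅ Z.

H_1 ≅ Z.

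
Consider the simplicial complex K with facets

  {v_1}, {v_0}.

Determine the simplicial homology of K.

H_0 ≅ Z^2.

K has 2 vertices.
rank ∂_0 = 0, rank ∂_1 = 0 ⇒ b_0 = 2 − 0 − 0 = 2. So H_0 = Z^2.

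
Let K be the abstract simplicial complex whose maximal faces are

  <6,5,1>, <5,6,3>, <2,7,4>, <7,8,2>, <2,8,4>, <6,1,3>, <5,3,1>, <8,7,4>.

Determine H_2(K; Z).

K has 8 vertices, 12 edges, 8 triangles.
rank ∂_2 = 6, rank ∂_3 = 0 ⇒ b_2 = 8 − 6 − 0 = 2. So H_2 ≅ Z^2.

H_2 ≅ Z^2.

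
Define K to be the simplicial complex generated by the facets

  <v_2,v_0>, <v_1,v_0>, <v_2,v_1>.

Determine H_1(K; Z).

We work with the vertex ordering v_0 < v_1 < v_2. The simplices of K, each written with vertices in increasing order, are:

  0-simplices (3): [v_0], [v_1], [v_2]
  1-simplices (3): [v_0,v_1], [v_0,v_2], [v_1,v_2]

Hence C_0 ≅ Z^3, C_1 ≅ Z^3.

The boundary map ∂_1: C_1 → C_0 maps an edge to its endpoints' difference, ∂[p,q] = q − p. For instance
  ∂[v_0,v_2] = [v_2] − [v_0].
This gives a 3×3 integer matrix of rank 2; reducing to Smith normal form yields diagonal entries (1,1).

From H_k ≅ ker(∂_k) / im(∂_{k+1}) we obtain:

  H_1: rank ker ∂_1 − rank ∂_2 = (3 − 2) − 0 = 1, and there is no ∂_2, so H_1 ≅ Z.

(K is a triangulation of the circle S^1.)

H_1 ≅ Z.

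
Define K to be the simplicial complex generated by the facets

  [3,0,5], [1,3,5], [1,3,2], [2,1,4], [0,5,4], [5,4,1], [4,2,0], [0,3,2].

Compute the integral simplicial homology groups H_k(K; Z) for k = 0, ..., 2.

H_0 = Z,  H_1 = 0,  H_2 = Z.

Order the vertices as 0 < 1 < 2 < 3 < 4 < 5. Listing each simplex with vertices in this order, K has dimension 2 with simplices:

  0-simplices (6): [0], [1], [2], [3], [4], [5]
  1-simplices (12): [0,2], [0,3], [0,4], [0,5], [1,2], [1,3], [1,4], [1,5], [2,3], [2,4], [3,5], [4,5]
  2-simplices (8): [0,2,3], [0,2,4], [0,3,5], [0,4,5], [1,2,3], [1,2,4], [1,3,5], [1,4,5]

Hence C_0 ≅ Z^6, C_1 ≅ Z^12, C_2 ≅ Z^8.

Boundary ∂_1: C_1 → C_0 maps an edge to its endpoints' difference, ∂[p,q] = q − p. For instance
  ∂[4,5] = [5] − [4].
As a 6×12 matrix over Z this has rank 5, with invariant factors (1,1,1,1,1).

Boundary ∂_2: C_2 → C_1 acts by ∂[p,q,r] = [q,r] − [p,r] + [p,q]. For instance
  ∂[1,3,5] = [3,5] − [1,5] + [1,3],
  ∂[0,2,4] = [2,4] − [0,4] + [0,2].
As a 12×8 matrix over Z this has rank 7, with invariant factors (1,1,1,1,1,1,1).

Reading off H_k = ker ∂_k / im ∂_{k+1}:

  H_0: rank C_0 − rank ∂_1 = 6 − 5 = 1, and the invariant factors of ∂_1 are all 1, so H_0 = Z.
  H_1: rank ker ∂_1 − rank ∂_2 = (12 − 5) − 7 = 0, and the invariant factors of ∂_2 are all 1, so H_1 = 0.
  H_2: rank ker ∂_2 − rank ∂_3 = (8 − 7) − 0 = 1, and there is no ∂_3, so H_2 = Z.

As a check, the Euler characteristic is 6 − 12 + 8 = 2, which agrees with 1 − 0 + 1 = 2.
(K is a triangulation of the 2-sphere S^2.)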